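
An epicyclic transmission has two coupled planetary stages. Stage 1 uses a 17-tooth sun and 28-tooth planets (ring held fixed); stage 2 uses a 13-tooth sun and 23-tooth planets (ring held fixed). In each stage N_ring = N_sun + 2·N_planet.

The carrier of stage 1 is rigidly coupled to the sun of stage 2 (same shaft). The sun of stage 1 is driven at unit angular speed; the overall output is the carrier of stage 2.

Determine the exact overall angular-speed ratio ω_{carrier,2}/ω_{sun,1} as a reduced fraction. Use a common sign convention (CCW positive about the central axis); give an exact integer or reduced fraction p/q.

221/6480

Stage 1: N_ring = 17 + 2·28 = 73
Stage 1: 17(ω_s−ω_c) = −73(ω_r−ω_c),  ω_r=0, ω_s=1
Stage 1: 17(1−ω_c) = −73(0−ω_c)  ⇒  90ω_c = 17  ⇒  ω_c = 17/90
  ⇒ ω_c¹/ω_s¹ = 17/90
Stage 2: N_ring = 13 + 2·23 = 59
Stage 2: 13(ω_s−ω_c) = −59(ω_r−ω_c),  ω_r=0, ω_s=1
Stage 2: 13(1−ω_c) = −59(0−ω_c)  ⇒  72ω_c = 13  ⇒  ω_c = 13/72
  ⇒ ω_c²/ω_s² = 13/72
Coupling ω_s² = ω_c¹ ⇒ overall = 17/90 × 13/72 = 221/6480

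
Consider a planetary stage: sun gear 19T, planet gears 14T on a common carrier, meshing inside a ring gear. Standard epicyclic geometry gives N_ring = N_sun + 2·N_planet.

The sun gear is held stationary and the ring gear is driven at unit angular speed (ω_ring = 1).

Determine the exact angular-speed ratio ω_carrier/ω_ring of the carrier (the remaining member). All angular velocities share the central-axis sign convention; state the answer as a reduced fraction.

N_ring = 19 + 2·14 = 47
19(ω_s−ω_c) = −47(ω_r−ω_c),  ω_s=0, ω_r=1
19(0−ω_c) = −47(1−ω_c)  ⇒  66ω_c = 47  ⇒  ω_c = 47/66
ω_c/ω_r = 47/66

47/66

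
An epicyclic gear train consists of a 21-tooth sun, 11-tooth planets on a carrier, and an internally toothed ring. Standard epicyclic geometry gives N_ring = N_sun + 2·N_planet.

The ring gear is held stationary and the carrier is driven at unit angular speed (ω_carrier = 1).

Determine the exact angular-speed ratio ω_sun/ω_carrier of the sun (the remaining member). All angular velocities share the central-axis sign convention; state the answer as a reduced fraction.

N_ring = 21 + 2·11 = 43
21(ω_s−ω_c) = −43(ω_r−ω_c),  ω_r=0, ω_c=1
ω_s = 1 − (43/21)(0−1) = 64/21
ω_s/ω_c = 64/21

64/21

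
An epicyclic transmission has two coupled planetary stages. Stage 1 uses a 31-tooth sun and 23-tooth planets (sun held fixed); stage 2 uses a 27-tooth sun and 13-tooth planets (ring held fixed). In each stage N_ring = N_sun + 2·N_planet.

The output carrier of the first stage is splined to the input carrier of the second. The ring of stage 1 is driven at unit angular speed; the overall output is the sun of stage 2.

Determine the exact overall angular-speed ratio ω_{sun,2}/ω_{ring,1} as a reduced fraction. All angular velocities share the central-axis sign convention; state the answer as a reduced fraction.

1540/729

Stage 1: N_ring = 31 + 2·23 = 77
Stage 1: 31(ω_s−ω_c) = −77(ω_r−ω_c),  ω_s=0, ω_r=1
Stage 1: 31(0−ω_c) = −77(1−ω_c)  ⇒  108ω_c = 77  ⇒  ω_c = 77/108
  ⇒ ω_c¹/ω_r¹ = 77/108
Stage 2: N_ring = 27 + 2·13 = 53
Stage 2: 27(ω_s−ω_c) = −53(ω_r−ω_c),  ω_r=0, ω_c=1
Stage 2: ω_s = 1 − (53/27)(0−1) = 80/27
  ⇒ ω_s²/ω_c² = 80/27
Coupling ω_c² = ω_c¹ ⇒ overall = 77/108 × 80/27 = 1540/729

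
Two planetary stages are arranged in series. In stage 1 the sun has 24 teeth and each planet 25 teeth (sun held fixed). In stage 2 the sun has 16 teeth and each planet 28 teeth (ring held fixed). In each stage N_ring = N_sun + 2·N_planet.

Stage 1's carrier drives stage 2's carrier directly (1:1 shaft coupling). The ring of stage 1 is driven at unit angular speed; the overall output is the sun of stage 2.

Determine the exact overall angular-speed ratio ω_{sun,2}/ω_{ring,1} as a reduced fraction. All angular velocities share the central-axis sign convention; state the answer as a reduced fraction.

Stage 1: N_ring = 24 + 2·25 = 74
Stage 1: 24(ω_s−ω_c) = −74(ω_r−ω_c),  ω_s=0, ω_r=1
Stage 1: 24(0−ω_c) = −74(1−ω_c)  ⇒  98ω_c = 74  ⇒  ω_c = 37/49
  ⇒ ω_c¹/ω_r¹ = 37/49
Stage 2: N_ring = 16 + 2·28 = 72
Stage 2: 16(ω_s−ω_c) = −72(ω_r−ω_c),  ω_r=0, ω_c=1
Stage 2: ω_s = 1 − (72/16)(0−1) = 11/2
  ⇒ ω_s²/ω_c² = 11/2
Coupling ω_c² = ω_c¹ ⇒ overall = 37/49 × 11/2 = 407/98

407/98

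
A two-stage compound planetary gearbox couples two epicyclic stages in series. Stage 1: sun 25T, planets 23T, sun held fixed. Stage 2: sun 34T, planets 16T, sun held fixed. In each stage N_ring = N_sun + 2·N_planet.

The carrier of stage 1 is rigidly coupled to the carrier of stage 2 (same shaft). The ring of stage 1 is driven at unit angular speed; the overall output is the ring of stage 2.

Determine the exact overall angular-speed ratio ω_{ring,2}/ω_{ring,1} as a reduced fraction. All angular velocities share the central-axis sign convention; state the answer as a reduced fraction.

Stage 1: N_ring = 25 + 2·23 = 71
Stage 1: 25(ω_s−ω_c) = −71(ω_r−ω_c),  ω_s=0, ω_r=1
Stage 1: 25(0−ω_c) = −71(1−ω_c)  ⇒  96ω_c = 71  ⇒  ω_c = 71/96
  ⇒ ω_c¹/ω_r¹ = 71/96
Stage 2: N_ring = 34 + 2·16 = 66
Stage 2: 34(ω_s−ω_c) = −66(ω_r−ω_c),  ω_s=0, ω_c=1
Stage 2: ω_r = 1 − (34/66)(0−1) = 50/33
  ⇒ ω_r²/ω_c² = 50/33
Coupling ω_c² = ω_c¹ ⇒ overall = 71/96 × 50/33 = 1775/1584

1775/1584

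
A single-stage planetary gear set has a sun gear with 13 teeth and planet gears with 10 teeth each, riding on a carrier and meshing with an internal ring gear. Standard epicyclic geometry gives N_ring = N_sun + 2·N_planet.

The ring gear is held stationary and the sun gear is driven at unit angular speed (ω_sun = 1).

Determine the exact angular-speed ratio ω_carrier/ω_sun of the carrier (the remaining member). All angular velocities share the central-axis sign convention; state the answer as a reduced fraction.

13/46

N_ring = 13 + 2·10 = 33
13(ω_s−ω_c) = −33(ω_r−ω_c),  ω_r=0, ω_s=1
13(1−ω_c) = −33(0−ω_c)  ⇒  46ω_c = 13  ⇒  ω_c = 13/46
ω_c/ω_s = 13/46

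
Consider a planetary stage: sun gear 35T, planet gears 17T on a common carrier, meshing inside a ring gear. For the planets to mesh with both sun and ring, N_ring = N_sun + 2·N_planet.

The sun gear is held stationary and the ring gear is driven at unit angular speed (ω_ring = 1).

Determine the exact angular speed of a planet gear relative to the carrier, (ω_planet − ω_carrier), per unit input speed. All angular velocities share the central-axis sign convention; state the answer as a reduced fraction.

N_ring = 35 + 2·17 = 69
35(ω_s−ω_c) = −69(ω_r−ω_c),  ω_s=0, ω_r=1
35(0−ω_c) = −69(1−ω_c)  ⇒  104ω_c = 69  ⇒  ω_c = 69/104
sun–planet: 35·(0−69/104) = −17·(ω_p−ω_c)  ⇒  ω_p−ω_c = −(35/17)·(-69/104) = 2415/1768

2415/1768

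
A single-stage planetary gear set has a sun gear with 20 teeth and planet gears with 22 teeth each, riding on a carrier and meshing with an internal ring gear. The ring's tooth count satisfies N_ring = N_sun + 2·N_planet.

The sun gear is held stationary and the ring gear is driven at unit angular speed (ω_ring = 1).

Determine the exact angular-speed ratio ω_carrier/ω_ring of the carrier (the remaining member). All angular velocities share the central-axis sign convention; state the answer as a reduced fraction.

16/21

N_ring = 20 + 2·22 = 64
20(ω_s−ω_c) = −64(ω_r−ω_c),  ω_s=0, ω_r=1
20(0−ω_c) = −64(1−ω_c)  ⇒  84ω_c = 64  ⇒  ω_c = 16/21
ω_c/ω_r = 16/21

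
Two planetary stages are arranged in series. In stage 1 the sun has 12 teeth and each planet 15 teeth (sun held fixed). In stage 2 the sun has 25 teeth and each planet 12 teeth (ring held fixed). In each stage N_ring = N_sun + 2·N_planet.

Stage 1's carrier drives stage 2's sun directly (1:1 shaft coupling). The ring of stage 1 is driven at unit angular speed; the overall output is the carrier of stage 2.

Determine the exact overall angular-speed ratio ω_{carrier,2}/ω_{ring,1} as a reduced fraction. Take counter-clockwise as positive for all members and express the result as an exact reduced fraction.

175/666

Stage 1: N_ring = 12 + 2·15 = 42
Stage 1: 12(ω_s−ω_c) = −42(ω_r−ω_c),  ω_s=0, ω_r=1
Stage 1: 12(0−ω_c) = −42(1−ω_c)  ⇒  54ω_c = 42  ⇒  ω_c = 7/9
  ⇒ ω_c¹/ω_r¹ = 7/9
Stage 2: N_ring = 25 + 2·12 = 49
Stage 2: 25(ω_s−ω_c) = −49(ω_r−ω_c),  ω_r=0, ω_s=1
Stage 2: 25(1−ω_c) = −49(0−ω_c)  ⇒  74ω_c = 25  ⇒  ω_c = 25/74
  ⇒ ω_c²/ω_s² = 25/74
Coupling ω_s² = ω_c¹ ⇒ overall = 7/9 × 25/74 = 175/666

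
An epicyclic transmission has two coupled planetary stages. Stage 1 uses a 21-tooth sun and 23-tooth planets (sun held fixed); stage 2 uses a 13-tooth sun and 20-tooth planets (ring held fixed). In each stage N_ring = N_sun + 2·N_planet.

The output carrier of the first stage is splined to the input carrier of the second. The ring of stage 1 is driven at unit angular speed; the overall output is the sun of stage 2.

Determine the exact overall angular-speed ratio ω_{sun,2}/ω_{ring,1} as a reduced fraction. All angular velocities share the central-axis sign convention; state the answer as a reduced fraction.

Stage 1: N_ring = 21 + 2·23 = 67
Stage 1: 21(ω_s−ω_c) = −67(ω_r−ω_c),  ω_s=0, ω_r=1
Stage 1: 21(0−ω_c) = −67(1−ω_c)  ⇒  88ω_c = 67  ⇒  ω_c = 67/88
  ⇒ ω_c¹/ω_r¹ = 67/88
Stage 2: N_ring = 13 + 2·20 = 53
Stage 2: 13(ω_s−ω_c) = −53(ω_r−ω_c),  ω_r=0, ω_c=1
Stage 2: ω_s = 1 − (53/13)(0−1) = 66/13
  ⇒ ω_s²/ω_c² = 66/13
Coupling ω_c² = ω_c¹ ⇒ overall = 67/88 × 66/13 = 201/52

201/52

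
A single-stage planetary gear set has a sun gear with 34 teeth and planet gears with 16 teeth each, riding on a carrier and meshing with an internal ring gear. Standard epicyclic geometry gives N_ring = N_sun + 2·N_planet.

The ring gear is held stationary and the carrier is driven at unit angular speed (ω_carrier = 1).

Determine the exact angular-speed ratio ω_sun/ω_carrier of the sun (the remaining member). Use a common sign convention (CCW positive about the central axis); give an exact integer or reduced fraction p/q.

50/17

N_ring = 34 + 2·16 = 66
34(ω_s−ω_c) = −66(ω_r−ω_c),  ω_r=0, ω_c=1
ω_s = 1 − (66/34)(0−1) = 50/17
ω_s/ω_c = 50/17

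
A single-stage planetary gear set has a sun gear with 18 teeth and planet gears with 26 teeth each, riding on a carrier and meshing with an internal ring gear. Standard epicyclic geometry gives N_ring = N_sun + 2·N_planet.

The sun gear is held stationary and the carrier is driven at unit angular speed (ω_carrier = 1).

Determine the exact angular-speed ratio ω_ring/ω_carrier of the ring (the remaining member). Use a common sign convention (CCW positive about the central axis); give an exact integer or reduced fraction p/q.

44/35

N_ring = 18 + 2·26 = 70
18(ω_s−ω_c) = −70(ω_r−ω_c),  ω_s=0, ω_c=1
ω_r = 1 − (18/70)(0−1) = 44/35
ω_r/ω_c = 44/35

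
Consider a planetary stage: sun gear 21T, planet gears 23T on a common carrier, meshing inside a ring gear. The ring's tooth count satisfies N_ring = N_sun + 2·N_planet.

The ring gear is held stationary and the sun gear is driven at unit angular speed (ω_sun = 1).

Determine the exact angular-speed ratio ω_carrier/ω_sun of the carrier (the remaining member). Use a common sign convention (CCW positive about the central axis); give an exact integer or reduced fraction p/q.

21/88

N_ring = 21 + 2·23 = 67
21(ω_s−ω_c) = −67(ω_r−ω_c),  ω_r=0, ω_s=1
21(1−ω_c) = −67(0−ω_c)  ⇒  88ω_c = 21  ⇒  ω_c = 21/88
ω_c/ω_s = 21/88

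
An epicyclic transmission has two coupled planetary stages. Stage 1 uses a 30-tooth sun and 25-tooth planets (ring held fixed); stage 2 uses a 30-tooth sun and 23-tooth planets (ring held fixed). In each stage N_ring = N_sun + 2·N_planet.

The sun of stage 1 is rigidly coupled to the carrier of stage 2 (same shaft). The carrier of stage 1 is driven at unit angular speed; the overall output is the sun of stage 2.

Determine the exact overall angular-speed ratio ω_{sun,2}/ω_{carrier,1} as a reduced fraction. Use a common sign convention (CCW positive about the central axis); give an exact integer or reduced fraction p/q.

Stage 1: N_ring = 30 + 2·25 = 80
Stage 1: 30(ω_s−ω_c) = −80(ω_r−ω_c),  ω_r=0, ω_c=1
Stage 1: ω_s = 1 − (80/30)(0−1) = 11/3
  ⇒ ω_s¹/ω_c¹ = 11/3
Stage 2: N_ring = 30 + 2·23 = 76
Stage 2: 30(ω_s−ω_c) = −76(ω_r−ω_c),  ω_r=0, ω_c=1
Stage 2: ω_s = 1 − (76/30)(0−1) = 53/15
  ⇒ ω_s²/ω_c² = 53/15
Coupling ω_c² = ω_s¹ ⇒ overall = 11/3 × 53/15 = 583/45

583/45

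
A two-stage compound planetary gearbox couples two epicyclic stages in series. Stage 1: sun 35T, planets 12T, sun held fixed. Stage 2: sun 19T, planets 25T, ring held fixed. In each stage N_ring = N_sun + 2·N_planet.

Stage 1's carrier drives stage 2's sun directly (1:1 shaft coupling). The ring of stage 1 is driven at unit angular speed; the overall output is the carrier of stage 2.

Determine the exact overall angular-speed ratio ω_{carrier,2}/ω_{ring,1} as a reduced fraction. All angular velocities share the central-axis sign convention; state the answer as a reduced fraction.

1121/8272

Stage 1: N_ring = 35 + 2·12 = 59
Stage 1: 35(ω_s−ω_c) = −59(ω_r−ω_c),  ω_s=0, ω_r=1
Stage 1: 35(0−ω_c) = −59(1−ω_c)  ⇒  94ω_c = 59  ⇒  ω_c = 59/94
  ⇒ ω_c¹/ω_r¹ = 59/94
Stage 2: N_ring = 19 + 2·25 = 69
Stage 2: 19(ω_s−ω_c) = −69(ω_r−ω_c),  ω_r=0, ω_s=1
Stage 2: 19(1−ω_c) = −69(0−ω_c)  ⇒  88ω_c = 19  ⇒  ω_c = 19/88
  ⇒ ω_c²/ω_s² = 19/88
Coupling ω_s² = ω_c¹ ⇒ overall = 59/94 × 19/88 = 1121/8272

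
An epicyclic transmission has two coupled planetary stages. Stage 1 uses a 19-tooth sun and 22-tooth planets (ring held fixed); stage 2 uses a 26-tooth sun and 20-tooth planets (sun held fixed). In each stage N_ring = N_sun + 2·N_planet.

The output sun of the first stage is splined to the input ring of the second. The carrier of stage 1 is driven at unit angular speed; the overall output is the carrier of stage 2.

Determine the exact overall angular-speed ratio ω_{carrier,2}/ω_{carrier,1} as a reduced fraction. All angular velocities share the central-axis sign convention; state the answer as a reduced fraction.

1353/437

Stage 1: N_ring = 19 + 2·22 = 63
Stage 1: 19(ω_s−ω_c) = −63(ω_r−ω_c),  ω_r=0, ω_c=1
Stage 1: ω_s = 1 − (63/19)(0−1) = 82/19
  ⇒ ω_s¹/ω_c¹ = 82/19
Stage 2: N_ring = 26 + 2·20 = 66
Stage 2: 26(ω_s−ω_c) = −66(ω_r−ω_c),  ω_s=0, ω_r=1
Stage 2: 26(0−ω_c) = −66(1−ω_c)  ⇒  92ω_c = 66  ⇒  ω_c = 33/46
  ⇒ ω_c²/ω_r² = 33/46
Coupling ω_r² = ω_s¹ ⇒ overall = 82/19 × 33/46 = 1353/437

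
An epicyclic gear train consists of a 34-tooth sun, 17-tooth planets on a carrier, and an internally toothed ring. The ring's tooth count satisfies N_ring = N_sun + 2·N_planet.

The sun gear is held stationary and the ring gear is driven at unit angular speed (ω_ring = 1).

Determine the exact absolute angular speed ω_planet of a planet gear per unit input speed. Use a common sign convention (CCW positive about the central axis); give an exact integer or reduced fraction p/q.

2

N_ring = 34 + 2·17 = 68
34(ω_s−ω_c) = −68(ω_r−ω_c),  ω_s=0, ω_r=1
34(0−ω_c) = −68(1−ω_c)  ⇒  102ω_c = 68  ⇒  ω_c = 2/3
sun–planet: 34·(0−2/3) = −17·(ω_p−ω_c)  ⇒  ω_p−ω_c = −(34/17)·(-2/3) = 4/3
ω_p = 2/3 + 4/3 = 2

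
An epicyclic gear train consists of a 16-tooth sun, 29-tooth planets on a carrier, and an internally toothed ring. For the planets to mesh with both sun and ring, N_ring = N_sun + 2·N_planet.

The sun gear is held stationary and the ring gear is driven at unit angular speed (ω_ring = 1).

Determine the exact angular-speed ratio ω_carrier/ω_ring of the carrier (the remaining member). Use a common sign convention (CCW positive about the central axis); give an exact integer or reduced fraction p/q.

N_ring = 16 + 2·29 = 74
16(ω_s−ω_c) = −74(ω_r−ω_c),  ω_s=0, ω_r=1
16(0−ω_c) = −74(1−ω_c)  ⇒  90ω_c = 74  ⇒  ω_c = 37/45
ω_c/ω_r = 37/45

37/45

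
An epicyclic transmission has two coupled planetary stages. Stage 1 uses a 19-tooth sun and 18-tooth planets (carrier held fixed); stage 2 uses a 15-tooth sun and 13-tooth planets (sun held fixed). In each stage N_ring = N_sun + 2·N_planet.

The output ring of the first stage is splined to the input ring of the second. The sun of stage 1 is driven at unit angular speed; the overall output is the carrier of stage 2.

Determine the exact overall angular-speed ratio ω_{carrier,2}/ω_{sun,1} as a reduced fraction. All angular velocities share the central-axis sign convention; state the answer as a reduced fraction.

Stage 1: N_ring = 19 + 2·18 = 55
Stage 1: 19(ω_s−ω_c) = −55(ω_r−ω_c),  ω_c=0, ω_s=1
Stage 1: ω_r = 0 − (19/55)(1−0) = -19/55
  ⇒ ω_r¹/ω_s¹ = -19/55
Stage 2: N_ring = 15 + 2·13 = 41
Stage 2: 15(ω_s−ω_c) = −41(ω_r−ω_c),  ω_s=0, ω_r=1
Stage 2: 15(0−ω_c) = −41(1−ω_c)  ⇒  56ω_c = 41  ⇒  ω_c = 41/56
  ⇒ ω_c²/ω_r² = 41/56
Coupling ω_r² = ω_r¹ ⇒ overall = -19/55 × 41/56 = -779/3080

-779/3080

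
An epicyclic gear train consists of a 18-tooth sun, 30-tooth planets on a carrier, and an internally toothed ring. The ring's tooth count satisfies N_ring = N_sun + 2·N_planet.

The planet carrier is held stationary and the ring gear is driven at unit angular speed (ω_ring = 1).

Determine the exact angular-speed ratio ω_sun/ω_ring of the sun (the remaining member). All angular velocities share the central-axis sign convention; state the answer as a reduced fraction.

N_ring = 18 + 2·30 = 78
18(ω_s−ω_c) = −78(ω_r−ω_c),  ω_c=0, ω_r=1
ω_s = 0 − (78/18)(1−0) = -13/3
ω_s/ω_r = -13/3

-13/3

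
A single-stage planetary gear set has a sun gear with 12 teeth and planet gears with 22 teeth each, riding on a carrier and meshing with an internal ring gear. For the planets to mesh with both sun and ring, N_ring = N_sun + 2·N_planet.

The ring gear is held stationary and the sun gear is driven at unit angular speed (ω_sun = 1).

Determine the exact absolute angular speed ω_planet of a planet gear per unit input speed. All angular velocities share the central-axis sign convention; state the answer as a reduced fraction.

-3/11

N_ring = 12 + 2·22 = 56
12(ω_s−ω_c) = −56(ω_r−ω_c),  ω_r=0, ω_s=1
12(1−ω_c) = −56(0−ω_c)  ⇒  68ω_c = 12  ⇒  ω_c = 3/17
sun–planet: 12·(1−3/17) = −22·(ω_p−ω_c)  ⇒  ω_p−ω_c = −(12/22)·(14/17) = -84/187
ω_p = 3/17 − 84/187 = -3/11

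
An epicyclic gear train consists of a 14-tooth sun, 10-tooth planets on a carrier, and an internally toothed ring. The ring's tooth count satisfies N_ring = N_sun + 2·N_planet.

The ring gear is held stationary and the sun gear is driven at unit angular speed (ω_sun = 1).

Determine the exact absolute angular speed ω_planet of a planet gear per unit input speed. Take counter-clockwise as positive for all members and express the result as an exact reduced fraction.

N_ring = 14 + 2·10 = 34
14(ω_s−ω_c) = −34(ω_r−ω_c),  ω_r=0, ω_s=1
14(1−ω_c) = −34(0−ω_c)  ⇒  48ω_c = 14  ⇒  ω_c = 7/24
sun–planet: 14·(1−7/24) = −10·(ω_p−ω_c)  ⇒  ω_p−ω_c = −(14/10)·(17/24) = -119/120
ω_p = 7/24 − 119/120 = -7/10

-7/10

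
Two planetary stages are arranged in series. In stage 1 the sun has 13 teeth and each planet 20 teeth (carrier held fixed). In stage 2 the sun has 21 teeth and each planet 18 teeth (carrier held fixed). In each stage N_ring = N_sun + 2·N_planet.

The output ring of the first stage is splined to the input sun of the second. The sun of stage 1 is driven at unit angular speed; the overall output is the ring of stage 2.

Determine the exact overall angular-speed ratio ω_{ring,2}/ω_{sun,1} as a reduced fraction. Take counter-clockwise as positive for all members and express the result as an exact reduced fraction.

91/1007

Stage 1: N_ring = 13 + 2·20 = 53
Stage 1: 13(ω_s−ω_c) = −53(ω_r−ω_c),  ω_c=0, ω_s=1
Stage 1: ω_r = 0 − (13/53)(1−0) = -13/53
  ⇒ ω_r¹/ω_s¹ = -13/53
Stage 2: N_ring = 21 + 2·18 = 57
Stage 2: 21(ω_s−ω_c) = −57(ω_r−ω_c),  ω_c=0, ω_s=1
Stage 2: ω_r = 0 − (21/57)(1−0) = -7/19
  ⇒ ω_r²/ω_s² = -7/19
Coupling ω_s² = ω_r¹ ⇒ overall = -13/53 × -7/19 = 91/1007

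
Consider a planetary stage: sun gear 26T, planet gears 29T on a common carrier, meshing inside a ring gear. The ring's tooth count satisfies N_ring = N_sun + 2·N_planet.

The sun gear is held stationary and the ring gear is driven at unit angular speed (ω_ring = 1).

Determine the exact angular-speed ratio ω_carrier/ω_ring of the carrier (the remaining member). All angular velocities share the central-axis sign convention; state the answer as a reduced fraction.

N_ring = 26 + 2·29 = 84
26(ω_s−ω_c) = −84(ω_r−ω_c),  ω_s=0, ω_r=1
26(0−ω_c) = −84(1−ω_c)  ⇒  110ω_c = 84  ⇒  ω_c = 42/55
ω_c/ω_r = 42/55

42/55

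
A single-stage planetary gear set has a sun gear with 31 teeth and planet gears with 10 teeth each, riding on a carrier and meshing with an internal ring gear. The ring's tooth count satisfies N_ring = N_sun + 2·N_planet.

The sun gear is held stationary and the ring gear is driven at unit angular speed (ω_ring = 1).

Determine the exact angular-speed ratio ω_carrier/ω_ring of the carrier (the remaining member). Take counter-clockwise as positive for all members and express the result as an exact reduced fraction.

51/82

N_ring = 31 + 2·10 = 51
31(ω_s−ω_c) = −51(ω_r−ω_c),  ω_s=0, ω_r=1
31(0−ω_c) = −51(1−ω_c)  ⇒  82ω_c = 51  ⇒  ω_c = 51/82
ω_c/ω_r = 51/82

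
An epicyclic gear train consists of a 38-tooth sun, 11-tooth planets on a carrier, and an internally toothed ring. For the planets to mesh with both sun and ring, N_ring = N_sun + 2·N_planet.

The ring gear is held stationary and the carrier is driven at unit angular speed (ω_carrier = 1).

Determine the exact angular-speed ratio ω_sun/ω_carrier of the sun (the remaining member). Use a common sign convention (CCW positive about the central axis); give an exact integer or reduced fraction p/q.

49/19

N_ring = 38 + 2·11 = 60
38(ω_s−ω_c) = −60(ω_r−ω_c),  ω_r=0, ω_c=1
ω_s = 1 − (60/38)(0−1) = 49/19
ω_s/ω_c = 49/19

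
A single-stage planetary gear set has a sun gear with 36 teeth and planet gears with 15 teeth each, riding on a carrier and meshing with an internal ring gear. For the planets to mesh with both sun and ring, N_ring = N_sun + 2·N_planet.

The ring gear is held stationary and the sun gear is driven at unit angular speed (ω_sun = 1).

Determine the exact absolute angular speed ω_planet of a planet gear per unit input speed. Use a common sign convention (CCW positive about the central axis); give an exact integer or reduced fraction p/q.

N_ring = 36 + 2·15 = 66
36(ω_s−ω_c) = −66(ω_r−ω_c),  ω_r=0, ω_s=1
36(1−ω_c) = −66(0−ω_c)  ⇒  102ω_c = 36  ⇒  ω_c = 6/17
sun–planet: 36·(1−6/17) = −15·(ω_p−ω_c)  ⇒  ω_p−ω_c = −(36/15)·(11/17) = -132/85
ω_p = 6/17 − 132/85 = -6/5

-6/5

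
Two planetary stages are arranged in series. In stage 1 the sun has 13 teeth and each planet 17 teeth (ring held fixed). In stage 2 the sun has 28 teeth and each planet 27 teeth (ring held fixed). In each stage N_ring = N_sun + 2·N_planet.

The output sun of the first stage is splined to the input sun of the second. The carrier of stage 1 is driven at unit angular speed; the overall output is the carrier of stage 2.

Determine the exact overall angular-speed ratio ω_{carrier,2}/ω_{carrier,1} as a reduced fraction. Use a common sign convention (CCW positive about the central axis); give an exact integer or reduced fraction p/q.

Stage 1: N_ring = 13 + 2·17 = 47
Stage 1: 13(ω_s−ω_c) = −47(ω_r−ω_c),  ω_r=0, ω_c=1
Stage 1: ω_s = 1 − (47/13)(0−1) = 60/13
  ⇒ ω_s¹/ω_c¹ = 60/13
Stage 2: N_ring = 28 + 2·27 = 82
Stage 2: 28(ω_s−ω_c) = −82(ω_r−ω_c),  ω_r=0, ω_s=1
Stage 2: 28(1−ω_c) = −82(0−ω_c)  ⇒  110ω_c = 28  ⇒  ω_c = 14/55
  ⇒ ω_c²/ω_s² = 14/55
Coupling ω_s² = ω_s¹ ⇒ overall = 60/13 × 14/55 = 168/143

168/143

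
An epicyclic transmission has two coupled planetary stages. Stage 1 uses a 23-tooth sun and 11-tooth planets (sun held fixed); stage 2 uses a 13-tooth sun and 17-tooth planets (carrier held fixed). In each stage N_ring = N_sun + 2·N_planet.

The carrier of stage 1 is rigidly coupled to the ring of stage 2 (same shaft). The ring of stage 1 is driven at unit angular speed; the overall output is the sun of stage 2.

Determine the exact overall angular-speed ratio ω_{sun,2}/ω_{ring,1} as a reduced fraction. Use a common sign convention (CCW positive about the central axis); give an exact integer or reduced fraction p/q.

-2115/884

Stage 1: N_ring = 23 + 2·11 = 45
Stage 1: 23(ω_s−ω_c) = −45(ω_r−ω_c),  ω_s=0, ω_r=1
Stage 1: 23(0−ω_c) = −45(1−ω_c)  ⇒  68ω_c = 45  ⇒  ω_c = 45/68
  ⇒ ω_c¹/ω_r¹ = 45/68
Stage 2: N_ring = 13 + 2·17 = 47
Stage 2: 13(ω_s−ω_c) = −47(ω_r−ω_c),  ω_c=0, ω_r=1
Stage 2: ω_s = 0 − (47/13)(1−0) = -47/13
  ⇒ ω_s²/ω_r² = -47/13
Coupling ω_r² = ω_c¹ ⇒ overall = 45/68 × -47/13 = -2115/884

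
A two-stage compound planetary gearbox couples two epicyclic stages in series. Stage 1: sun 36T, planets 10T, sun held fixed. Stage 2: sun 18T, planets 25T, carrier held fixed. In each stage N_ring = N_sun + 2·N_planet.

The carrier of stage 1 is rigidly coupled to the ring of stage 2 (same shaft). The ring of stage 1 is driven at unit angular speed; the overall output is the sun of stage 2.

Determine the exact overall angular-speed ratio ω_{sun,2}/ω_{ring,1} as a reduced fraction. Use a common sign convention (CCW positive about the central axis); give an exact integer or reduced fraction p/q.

Stage 1: N_ring = 36 + 2·10 = 56
Stage 1: 36(ω_s−ω_c) = −56(ω_r−ω_c),  ω_s=0, ω_r=1
Stage 1: 36(0−ω_c) = −56(1−ω_c)  ⇒  92ω_c = 56  ⇒  ω_c = 14/23
  ⇒ ω_c¹/ω_r¹ = 14/23
Stage 2: N_ring = 18 + 2·25 = 68
Stage 2: 18(ω_s−ω_c) = −68(ω_r−ω_c),  ω_c=0, ω_r=1
Stage 2: ω_s = 0 − (68/18)(1−0) = -34/9
  ⇒ ω_s²/ω_r² = -34/9
Coupling ω_r² = ω_c¹ ⇒ overall = 14/23 × -34/9 = -476/207

-476/207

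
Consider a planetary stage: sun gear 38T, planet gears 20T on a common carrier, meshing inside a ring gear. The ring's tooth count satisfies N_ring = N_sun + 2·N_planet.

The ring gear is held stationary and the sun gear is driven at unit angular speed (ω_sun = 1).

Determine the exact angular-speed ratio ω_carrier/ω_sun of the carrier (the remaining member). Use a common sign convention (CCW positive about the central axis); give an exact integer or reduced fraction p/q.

19/58

N_ring = 38 + 2·20 = 78
38(ω_s−ω_c) = −78(ω_r−ω_c),  ω_r=0, ω_s=1
38(1−ω_c) = −78(0−ω_c)  ⇒  116ω_c = 38  ⇒  ω_c = 19/58
ω_c/ω_s = 19/58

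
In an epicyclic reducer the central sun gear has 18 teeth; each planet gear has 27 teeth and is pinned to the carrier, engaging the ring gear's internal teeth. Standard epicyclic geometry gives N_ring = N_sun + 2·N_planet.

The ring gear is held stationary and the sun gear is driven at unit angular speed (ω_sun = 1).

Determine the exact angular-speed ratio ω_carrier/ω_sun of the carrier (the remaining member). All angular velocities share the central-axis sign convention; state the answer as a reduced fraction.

1/5

N_ring = 18 + 2·27 = 72
18(ω_s−ω_c) = −72(ω_r−ω_c),  ω_r=0, ω_s=1
18(1−ω_c) = −72(0−ω_c)  ⇒  90ω_c = 18  ⇒  ω_c = 1/5
ω_c/ω_s = 1/5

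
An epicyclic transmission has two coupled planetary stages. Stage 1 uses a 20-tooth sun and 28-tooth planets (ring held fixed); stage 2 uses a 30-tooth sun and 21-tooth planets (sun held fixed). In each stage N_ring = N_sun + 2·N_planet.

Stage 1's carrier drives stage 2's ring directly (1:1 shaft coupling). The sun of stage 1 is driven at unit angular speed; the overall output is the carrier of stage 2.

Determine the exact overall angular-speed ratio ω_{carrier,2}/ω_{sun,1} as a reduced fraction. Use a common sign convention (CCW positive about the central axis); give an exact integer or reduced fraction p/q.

Stage 1: N_ring = 20 + 2·28 = 76
Stage 1: 20(ω_s−ω_c) = −76(ω_r−ω_c),  ω_r=0, ω_s=1
Stage 1: 20(1−ω_c) = −76(0−ω_c)  ⇒  96ω_c = 20  ⇒  ω_c = 5/24
  ⇒ ω_c¹/ω_s¹ = 5/24
Stage 2: N_ring = 30 + 2·21 = 72
Stage 2: 30(ω_s−ω_c) = −72(ω_r−ω_c),  ω_s=0, ω_r=1
Stage 2: 30(0−ω_c) = −72(1−ω_c)  ⇒  102ω_c = 72  ⇒  ω_c = 12/17
  ⇒ ω_c²/ω_r² = 12/17
Coupling ω_r² = ω_c¹ ⇒ overall = 5/24 × 12/17 = 5/34

5/34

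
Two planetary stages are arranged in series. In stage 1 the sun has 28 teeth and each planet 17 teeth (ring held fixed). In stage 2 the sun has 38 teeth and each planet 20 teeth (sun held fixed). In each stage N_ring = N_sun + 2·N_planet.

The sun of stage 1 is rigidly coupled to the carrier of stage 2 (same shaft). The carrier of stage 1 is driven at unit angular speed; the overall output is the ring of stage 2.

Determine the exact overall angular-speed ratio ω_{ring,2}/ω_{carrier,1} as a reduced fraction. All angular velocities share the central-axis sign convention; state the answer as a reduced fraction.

435/91

Stage 1: N_ring = 28 + 2·17 = 62
Stage 1: 28(ω_s−ω_c) = −62(ω_r−ω_c),  ω_r=0, ω_c=1
Stage 1: ω_s = 1 − (62/28)(0−1) = 45/14
  ⇒ ω_s¹/ω_c¹ = 45/14
Stage 2: N_ring = 38 + 2·20 = 78
Stage 2: 38(ω_s−ω_c) = −78(ω_r−ω_c),  ω_s=0, ω_c=1
Stage 2: ω_r = 1 − (38/78)(0−1) = 58/39
  ⇒ ω_r²/ω_c² = 58/39
Coupling ω_c² = ω_s¹ ⇒ overall = 45/14 × 58/39 = 435/91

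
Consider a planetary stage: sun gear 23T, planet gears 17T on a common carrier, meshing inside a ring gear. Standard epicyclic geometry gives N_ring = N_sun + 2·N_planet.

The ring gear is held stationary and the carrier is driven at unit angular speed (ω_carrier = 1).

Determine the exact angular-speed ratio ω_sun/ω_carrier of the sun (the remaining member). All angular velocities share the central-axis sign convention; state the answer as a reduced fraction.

N_ring = 23 + 2·17 = 57
23(ω_s−ω_c) = −57(ω_r−ω_c),  ω_r=0, ω_c=1
ω_s = 1 − (57/23)(0−1) = 80/23
ω_s/ω_c = 80/23

80/23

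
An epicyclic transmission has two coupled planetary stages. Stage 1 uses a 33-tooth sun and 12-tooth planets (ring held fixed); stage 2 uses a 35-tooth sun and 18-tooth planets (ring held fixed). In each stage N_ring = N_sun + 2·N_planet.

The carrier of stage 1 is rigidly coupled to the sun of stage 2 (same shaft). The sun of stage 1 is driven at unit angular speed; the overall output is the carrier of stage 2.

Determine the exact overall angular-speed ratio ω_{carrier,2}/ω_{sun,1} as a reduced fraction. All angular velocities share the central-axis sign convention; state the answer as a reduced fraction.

Stage 1: N_ring = 33 + 2·12 = 57
Stage 1: 33(ω_s−ω_c) = −57(ω_r−ω_c),  ω_r=0, ω_s=1
Stage 1: 33(1−ω_c) = −57(0−ω_c)  ⇒  90ω_c = 33  ⇒  ω_c = 11/30
  ⇒ ω_c¹/ω_s¹ = 11/30
Stage 2: N_ring = 35 + 2·18 = 71
Stage 2: 35(ω_s−ω_c) = −71(ω_r−ω_c),  ω_r=0, ω_s=1
Stage 2: 35(1−ω_c) = −71(0−ω_c)  ⇒  106ω_c = 35  ⇒  ω_c = 35/106
  ⇒ ω_c²/ω_s² = 35/106
Coupling ω_s² = ω_c¹ ⇒ overall = 11/30 × 35/106 = 77/636

77/636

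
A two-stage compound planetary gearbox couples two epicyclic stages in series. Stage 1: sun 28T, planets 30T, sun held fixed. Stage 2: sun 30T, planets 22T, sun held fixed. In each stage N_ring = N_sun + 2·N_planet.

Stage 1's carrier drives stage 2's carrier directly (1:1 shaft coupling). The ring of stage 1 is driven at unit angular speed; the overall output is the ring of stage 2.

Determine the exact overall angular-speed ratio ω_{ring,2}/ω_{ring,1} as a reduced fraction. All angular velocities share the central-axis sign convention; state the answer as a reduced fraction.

1144/1073

Stage 1: N_ring = 28 + 2·30 = 88
Stage 1: 28(ω_s−ω_c) = −88(ω_r−ω_c),  ω_s=0, ω_r=1
Stage 1: 28(0−ω_c) = −88(1−ω_c)  ⇒  116ω_c = 88  ⇒  ω_c = 22/29
  ⇒ ω_c¹/ω_r¹ = 22/29
Stage 2: N_ring = 30 + 2·22 = 74
Stage 2: 30(ω_s−ω_c) = −74(ω_r−ω_c),  ω_s=0, ω_c=1
Stage 2: ω_r = 1 − (30/74)(0−1) = 52/37
  ⇒ ω_r²/ω_c² = 52/37
Coupling ω_c² = ω_c¹ ⇒ overall = 22/29 × 52/37 = 1144/1073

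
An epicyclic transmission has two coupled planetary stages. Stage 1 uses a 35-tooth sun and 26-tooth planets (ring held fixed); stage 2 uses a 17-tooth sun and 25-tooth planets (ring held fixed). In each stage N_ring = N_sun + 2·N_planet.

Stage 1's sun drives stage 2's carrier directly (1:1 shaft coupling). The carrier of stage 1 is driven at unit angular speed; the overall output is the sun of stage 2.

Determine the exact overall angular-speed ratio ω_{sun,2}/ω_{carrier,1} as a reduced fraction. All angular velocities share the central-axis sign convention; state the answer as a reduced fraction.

Stage 1: N_ring = 35 + 2·26 = 87
Stage 1: 35(ω_s−ω_c) = −87(ω_r−ω_c),  ω_r=0, ω_c=1
Stage 1: ω_s = 1 − (87/35)(0−1) = 122/35
  ⇒ ω_s¹/ω_c¹ = 122/35
Stage 2: N_ring = 17 + 2·25 = 67
Stage 2: 17(ω_s−ω_c) = −67(ω_r−ω_c),  ω_r=0, ω_c=1
Stage 2: ω_s = 1 − (67/17)(0−1) = 84/17
  ⇒ ω_s²/ω_c² = 84/17
Coupling ω_c² = ω_s¹ ⇒ overall = 122/35 × 84/17 = 1464/85

1464/85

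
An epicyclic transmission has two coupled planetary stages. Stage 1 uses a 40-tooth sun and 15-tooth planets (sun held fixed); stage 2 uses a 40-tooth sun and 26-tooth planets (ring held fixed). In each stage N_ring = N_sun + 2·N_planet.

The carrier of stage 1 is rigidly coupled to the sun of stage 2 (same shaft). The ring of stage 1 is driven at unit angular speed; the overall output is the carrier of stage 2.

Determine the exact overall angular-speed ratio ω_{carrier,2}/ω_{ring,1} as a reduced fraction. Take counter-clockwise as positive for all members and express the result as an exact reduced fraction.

70/363

Stage 1: N_ring = 40 + 2·15 = 70
Stage 1: 40(ω_s−ω_c) = −70(ω_r−ω_c),  ω_s=0, ω_r=1
Stage 1: 40(0−ω_c) = −70(1−ω_c)  ⇒  110ω_c = 70  ⇒  ω_c = 7/11
  ⇒ ω_c¹/ω_r¹ = 7/11
Stage 2: N_ring = 40 + 2·26 = 92
Stage 2: 40(ω_s−ω_c) = −92(ω_r−ω_c),  ω_r=0, ω_s=1
Stage 2: 40(1−ω_c) = −92(0−ω_c)  ⇒  132ω_c = 40  ⇒  ω_c = 10/33
  ⇒ ω_c²/ω_s² = 10/33
Coupling ω_s² = ω_c¹ ⇒ overall = 7/11 × 10/33 = 70/363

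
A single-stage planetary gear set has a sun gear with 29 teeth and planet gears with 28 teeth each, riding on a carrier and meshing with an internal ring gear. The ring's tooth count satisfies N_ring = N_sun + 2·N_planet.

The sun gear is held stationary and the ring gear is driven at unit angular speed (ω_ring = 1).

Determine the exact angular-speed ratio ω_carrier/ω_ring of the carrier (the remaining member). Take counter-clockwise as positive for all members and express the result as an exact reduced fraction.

N_ring = 29 + 2·28 = 85
29(ω_s−ω_c) = −85(ω_r−ω_c),  ω_s=0, ω_r=1
29(0−ω_c) = −85(1−ω_c)  ⇒  114ω_c = 85  ⇒  ω_c = 85/114
ω_c/ω_r = 85/114

85/114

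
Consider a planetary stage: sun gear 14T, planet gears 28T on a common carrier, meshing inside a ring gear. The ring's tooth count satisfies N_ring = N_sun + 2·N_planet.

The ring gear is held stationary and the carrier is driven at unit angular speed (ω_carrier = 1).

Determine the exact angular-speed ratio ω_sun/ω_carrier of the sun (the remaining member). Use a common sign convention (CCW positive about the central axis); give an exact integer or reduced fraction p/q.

6

N_ring = 14 + 2·28 = 70
14(ω_s−ω_c) = −70(ω_r−ω_c),  ω_r=0, ω_c=1
ω_s = 1 − (70/14)(0−1) = 6
ω_s/ω_c = 6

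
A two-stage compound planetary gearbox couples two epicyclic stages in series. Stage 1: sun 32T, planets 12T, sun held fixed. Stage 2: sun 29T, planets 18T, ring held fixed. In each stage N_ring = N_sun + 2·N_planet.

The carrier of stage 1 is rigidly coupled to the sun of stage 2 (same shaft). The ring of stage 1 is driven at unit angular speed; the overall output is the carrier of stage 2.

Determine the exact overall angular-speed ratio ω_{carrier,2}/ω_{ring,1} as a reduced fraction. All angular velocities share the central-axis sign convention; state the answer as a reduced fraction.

203/1034

Stage 1: N_ring = 32 + 2·12 = 56
Stage 1: 32(ω_s−ω_c) = −56(ω_r−ω_c),  ω_s=0, ω_r=1
Stage 1: 32(0−ω_c) = −56(1−ω_c)  ⇒  88ω_c = 56  ⇒  ω_c = 7/11
  ⇒ ω_c¹/ω_r¹ = 7/11
Stage 2: N_ring = 29 + 2·18 = 65
Stage 2: 29(ω_s−ω_c) = −65(ω_r−ω_c),  ω_r=0, ω_s=1
Stage 2: 29(1−ω_c) = −65(0−ω_c)  ⇒  94ω_c = 29  ⇒  ω_c = 29/94
  ⇒ ω_c²/ω_s² = 29/94
Coupling ω_s² = ω_c¹ ⇒ overall = 7/11 × 29/94 = 203/1034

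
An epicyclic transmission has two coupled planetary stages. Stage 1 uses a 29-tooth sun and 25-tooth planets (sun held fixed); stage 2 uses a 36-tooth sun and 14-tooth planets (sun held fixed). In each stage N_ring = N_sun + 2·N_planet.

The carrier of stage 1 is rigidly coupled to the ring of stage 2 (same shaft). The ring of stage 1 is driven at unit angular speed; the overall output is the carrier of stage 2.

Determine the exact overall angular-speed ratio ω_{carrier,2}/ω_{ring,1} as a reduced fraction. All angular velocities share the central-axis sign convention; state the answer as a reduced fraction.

Stage 1: N_ring = 29 + 2·25 = 79
Stage 1: 29(ω_s−ω_c) = −79(ω_r−ω_c),  ω_s=0, ω_r=1
Stage 1: 29(0−ω_c) = −79(1−ω_c)  ⇒  108ω_c = 79  ⇒  ω_c = 79/108
  ⇒ ω_c¹/ω_r¹ = 79/108
Stage 2: N_ring = 36 + 2·14 = 64
Stage 2: 36(ω_s−ω_c) = −64(ω_r−ω_c),  ω_s=0, ω_r=1
Stage 2: 36(0−ω_c) = −64(1−ω_c)  ⇒  100ω_c = 64  ⇒  ω_c = 16/25
  ⇒ ω_c²/ω_r² = 16/25
Coupling ω_r² = ω_c¹ ⇒ overall = 79/108 × 16/25 = 316/675

316/675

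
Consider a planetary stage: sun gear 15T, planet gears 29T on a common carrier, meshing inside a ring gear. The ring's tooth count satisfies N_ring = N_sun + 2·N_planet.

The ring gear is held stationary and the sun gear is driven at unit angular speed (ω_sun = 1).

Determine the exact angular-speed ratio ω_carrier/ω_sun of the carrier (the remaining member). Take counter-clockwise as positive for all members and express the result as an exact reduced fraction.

N_ring = 15 + 2·29 = 73
15(ω_s−ω_c) = −73(ω_r−ω_c),  ω_r=0, ω_s=1
15(1−ω_c) = −73(0−ω_c)  ⇒  88ω_c = 15  ⇒  ω_c = 15/88
ω_c/ω_s = 15/88

15/88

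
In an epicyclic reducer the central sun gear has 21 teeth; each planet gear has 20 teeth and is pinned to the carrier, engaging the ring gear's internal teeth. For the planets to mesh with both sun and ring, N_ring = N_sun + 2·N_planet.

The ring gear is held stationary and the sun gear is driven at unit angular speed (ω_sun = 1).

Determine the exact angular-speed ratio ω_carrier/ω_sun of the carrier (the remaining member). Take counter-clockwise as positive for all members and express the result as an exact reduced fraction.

21/82

N_ring = 21 + 2·20 = 61
21(ω_s−ω_c) = −61(ω_r−ω_c),  ω_r=0, ω_s=1
21(1−ω_c) = −61(0−ω_c)  ⇒  82ω_c = 21  ⇒  ω_c = 21/82
ω_c/ω_s = 21/82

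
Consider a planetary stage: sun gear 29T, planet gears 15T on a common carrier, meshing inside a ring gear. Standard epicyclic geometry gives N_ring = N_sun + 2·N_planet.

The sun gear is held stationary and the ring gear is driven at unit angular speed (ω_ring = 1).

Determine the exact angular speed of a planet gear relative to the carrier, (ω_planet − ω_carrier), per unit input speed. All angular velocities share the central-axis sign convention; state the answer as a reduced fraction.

N_ring = 29 + 2·15 = 59
29(ω_s−ω_c) = −59(ω_r−ω_c),  ω_s=0, ω_r=1
29(0−ω_c) = −59(1−ω_c)  ⇒  88ω_c = 59  ⇒  ω_c = 59/88
sun–planet: 29·(0−59/88) = −15·(ω_p−ω_c)  ⇒  ω_p−ω_c = −(29/15)·(-59/88) = 1711/1320

1711/1320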